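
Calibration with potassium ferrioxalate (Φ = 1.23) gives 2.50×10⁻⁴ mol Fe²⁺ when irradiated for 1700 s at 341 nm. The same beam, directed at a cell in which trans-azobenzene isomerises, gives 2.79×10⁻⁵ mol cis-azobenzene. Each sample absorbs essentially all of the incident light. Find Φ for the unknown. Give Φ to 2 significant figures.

Φ = 0.14

Photons absorbed by the actinometer: 2.50×10⁻⁴ / 1.23 = 2.033×10⁻⁴ mol.
Φ(unknown) = 2.79×10⁻⁵ / 2.033×10⁻⁴ = 0.14.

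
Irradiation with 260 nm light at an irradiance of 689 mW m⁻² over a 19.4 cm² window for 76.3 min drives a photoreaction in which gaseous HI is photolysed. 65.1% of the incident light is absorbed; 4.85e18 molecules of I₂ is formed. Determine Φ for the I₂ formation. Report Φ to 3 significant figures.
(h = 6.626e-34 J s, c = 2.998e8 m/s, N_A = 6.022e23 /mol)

Φ = 0.930

Product: 4.85e18 / 6.022e23 = 8.054e-6 mol.
Photon energy at 260 nm: hc/λ = (6.626e-34)(2.998e8)/(260e-9) = 7.640e-19 J.
Energy delivered: (689 mW m⁻²)(19.4e-4 m²)(4578 s) = 6.119 J.
Photons incident: 6.119 / 7.640e-19 = 8.009e18, i.e. 8.009e18/6.022e23 = 1.330e-5 mol.
Photons absorbed: 0.651 × 1.330e-5 = 8.658e-6 mol.
Φ = 8.054e-6 mol / 8.658e-6 mol photons = 0.930.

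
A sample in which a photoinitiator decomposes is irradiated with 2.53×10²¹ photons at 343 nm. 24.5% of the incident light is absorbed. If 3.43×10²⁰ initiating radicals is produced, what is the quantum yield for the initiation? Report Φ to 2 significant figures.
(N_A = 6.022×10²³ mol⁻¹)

Φ = 0.55

Product: 3.43×10²⁰ / 6.022×10²³ = 5.696×10⁻⁴ mol.
Moles of photons: 2.53×10²¹ / 6.022×10²³ = 0.004201 mol.
Photons absorbed: 0.245 × 0.004201 = 0.001029 mol.
Φ = 5.696×10⁻⁴ mol / 0.001029 mol photons = 0.55.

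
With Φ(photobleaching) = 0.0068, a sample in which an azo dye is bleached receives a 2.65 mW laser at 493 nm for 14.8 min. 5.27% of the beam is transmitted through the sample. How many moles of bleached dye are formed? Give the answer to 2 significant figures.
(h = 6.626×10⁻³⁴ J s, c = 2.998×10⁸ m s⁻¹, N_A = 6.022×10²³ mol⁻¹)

Photon energy at 493 nm: hc/λ = (6.626×10⁻³⁴)(2.998×10⁸)/(493×10⁻⁹) = 4.029×10⁻¹⁹ J.
Energy delivered: (2.65 mW)(888 s) = 2.353 J.
Photons incident: 2.353 / 4.029×10⁻¹⁹ = 5.840×10¹⁸, i.e. 5.840×10¹⁸/6.022×10²³ = 9.698×10⁻⁶ mol.
Fraction absorbed: 1 − 5.27/100 = 0.9473.
Photons absorbed: 0.9473 × 9.698×10⁻⁶ = 9.187×10⁻⁶ mol.
Product: Φ × n_abs = 0.0068 × 9.187×10⁻⁶ = 6.247×10⁻⁸ mol.

6.2×10⁻⁸ mol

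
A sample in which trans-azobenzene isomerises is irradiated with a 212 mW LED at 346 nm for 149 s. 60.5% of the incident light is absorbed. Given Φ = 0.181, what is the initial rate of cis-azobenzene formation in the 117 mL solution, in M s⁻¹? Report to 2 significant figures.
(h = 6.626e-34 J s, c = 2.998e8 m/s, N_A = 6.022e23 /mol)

Photon energy at 346 nm: hc/λ = (6.626e-34)(2.998e8)/(346e-9) = 5.741e-19 J.
Energy delivered: (212 mW)(149 s) = 31.59 J.
Photons incident: 31.59 / 5.741e-19 = 5.503e19, i.e. 5.503e19/6.022e23 = 9.138e-5 mol.
Photons absorbed: 0.605 × 9.138e-5 = 5.528e-5 mol.
Product formed: 0.181 × 5.528e-5 = 1.001e-5 mol.
Rate: 1.001e-5 mol / (149 s × 0.117 L) = 5.7e-7 M s⁻¹.

5.7e-7 M s⁻¹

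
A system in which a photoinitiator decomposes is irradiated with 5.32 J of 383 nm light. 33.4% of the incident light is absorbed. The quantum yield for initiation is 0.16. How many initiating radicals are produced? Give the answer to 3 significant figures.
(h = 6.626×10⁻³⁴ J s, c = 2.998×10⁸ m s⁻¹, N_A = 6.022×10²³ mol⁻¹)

Photon energy at 383 nm: hc/λ = (6.626×10⁻³⁴)(2.998×10⁸)/(383×10⁻⁹) = 5.187×10⁻¹⁹ J.
Photons incident: 5.32 / 5.187×10⁻¹⁹ = 1.026×10¹⁹, i.e. 1.026×10¹⁹/6.022×10²³ = 1.704×10⁻⁵ mol.
Photons absorbed: 0.334 × 1.704×10⁻⁵ = 5.691×10⁻⁶ mol.
Product: Φ × n_abs = 0.16 × 5.691×10⁻⁶ = 9.106×10⁻⁷ mol.
As a count: 9.106×10⁻⁷ × 6.022×10²³ = 5.48×10¹⁷.

5.48×10¹⁷ initiating radicals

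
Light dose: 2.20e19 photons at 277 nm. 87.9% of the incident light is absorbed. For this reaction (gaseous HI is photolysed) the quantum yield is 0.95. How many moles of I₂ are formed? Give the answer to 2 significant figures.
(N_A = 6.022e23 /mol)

Moles of photons: 2.20e19 / 6.022e23 = 3.653e-5 mol.
Photons absorbed: 0.879 × 3.653e-5 = 3.211e-5 mol.
Product: Φ × n_abs = 0.95 × 3.211e-5 = 3.050e-5 mol.

3.1e-5 mol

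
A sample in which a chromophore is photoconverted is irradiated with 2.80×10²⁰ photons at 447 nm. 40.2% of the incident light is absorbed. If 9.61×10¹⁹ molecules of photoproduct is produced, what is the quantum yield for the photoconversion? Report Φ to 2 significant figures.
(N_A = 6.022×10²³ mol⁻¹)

Φ = 0.85

Product: 9.61×10¹⁹ / 6.022×10²³ = 1.596×10⁻⁴ mol.
Moles of photons: 2.80×10²⁰ / 6.022×10²³ = 4.650×10⁻⁴ mol.
Photons absorbed: 0.402 × 4.650×10⁻⁴ = 1.869×10⁻⁴ mol.
Φ = 1.596×10⁻⁴ mol / 1.869×10⁻⁴ mol photons = 0.85.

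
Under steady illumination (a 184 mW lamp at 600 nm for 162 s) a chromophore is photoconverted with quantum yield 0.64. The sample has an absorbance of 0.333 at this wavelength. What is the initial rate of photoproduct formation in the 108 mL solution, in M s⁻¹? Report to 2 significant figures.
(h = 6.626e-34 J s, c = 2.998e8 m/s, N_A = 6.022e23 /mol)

Photon energy at 600 nm: hc/λ = (6.626e-34)(2.998e8)/(600e-9) = 3.311e-19 J.
Energy delivered: (184 mW)(162 s) = 29.81 J.
Photons incident: 29.81 / 3.311e-19 = 9.003e19, i.e. 9.003e19/6.022e23 = 1.495e-4 mol.
Fraction absorbed: 1 − 10^(−0.333) = 0.5355.
Photons absorbed: 0.5355 × 1.495e-4 = 8.006e-5 mol.
Product formed: 0.64 × 8.006e-5 = 5.124e-5 mol.
Rate: 5.124e-5 mol / (162 s × 0.108 L) = 2.9e-6 M s⁻¹.

2.9e-6 M s⁻¹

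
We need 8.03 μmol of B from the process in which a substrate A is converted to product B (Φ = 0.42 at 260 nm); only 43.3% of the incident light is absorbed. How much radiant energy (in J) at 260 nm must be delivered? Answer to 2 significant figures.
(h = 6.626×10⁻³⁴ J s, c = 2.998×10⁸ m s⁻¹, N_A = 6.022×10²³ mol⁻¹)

20 J

Product: 8.03 μmol = 8.03×10⁻⁶ mol.
Photons that must be absorbed: 8.03×10⁻⁶ / 0.42 = 1.912×10⁻⁵ mol.
Incident photons needed: 1.912×10⁻⁵ / 0.433 = 4.416×10⁻⁵ mol.
Photon energy: hc/λ = 7.640×10⁻¹⁹ J; per mole, 4.601×10⁵ J mol⁻¹.
Energy required: 4.416×10⁻⁵ × 4.601×10⁵ = 20 J.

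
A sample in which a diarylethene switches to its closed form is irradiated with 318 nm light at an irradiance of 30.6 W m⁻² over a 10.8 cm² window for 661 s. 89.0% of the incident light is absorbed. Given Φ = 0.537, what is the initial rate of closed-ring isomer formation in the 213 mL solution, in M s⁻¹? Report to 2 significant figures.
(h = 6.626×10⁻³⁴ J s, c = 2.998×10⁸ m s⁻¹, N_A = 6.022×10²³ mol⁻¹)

2.0×10⁻⁷ M s⁻¹

Photon energy at 318 nm: hc/λ = (6.626×10⁻³⁴)(2.998×10⁸)/(318×10⁻⁹) = 6.247×10⁻¹⁹ J.
Energy delivered: (30.6 W m⁻²)(10.8×10⁻⁴ m²)(661 s) = 21.84 J.
Photons incident: 21.84 / 6.247×10⁻¹⁹ = 3.496×10¹⁹, i.e. 3.496×10¹⁹/6.022×10²³ = 5.805×10⁻⁵ mol.
Photons absorbed: 0.890 × 5.805×10⁻⁵ = 5.166×10⁻⁵ mol.
Product formed: 0.537 × 5.166×10⁻⁵ = 2.774×10⁻⁵ mol.
Rate: 2.774×10⁻⁵ mol / (661 s × 0.213 L) = 2.0×10⁻⁷ M s⁻¹.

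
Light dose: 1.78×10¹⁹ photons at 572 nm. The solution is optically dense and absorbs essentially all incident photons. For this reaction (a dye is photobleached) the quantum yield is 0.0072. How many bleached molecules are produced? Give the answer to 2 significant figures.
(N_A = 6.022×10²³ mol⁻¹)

Moles of photons: 1.78×10¹⁹ / 6.022×10²³ = 2.956×10⁻⁵ mol.
Product: Φ × n_abs = 0.0072 × 2.956×10⁻⁵ = 2.128×10⁻⁷ mol.
As a count: 2.128×10⁻⁷ × 6.022×10²³ = 1.3×10¹⁷.

1.3×10¹⁷ bleached molecules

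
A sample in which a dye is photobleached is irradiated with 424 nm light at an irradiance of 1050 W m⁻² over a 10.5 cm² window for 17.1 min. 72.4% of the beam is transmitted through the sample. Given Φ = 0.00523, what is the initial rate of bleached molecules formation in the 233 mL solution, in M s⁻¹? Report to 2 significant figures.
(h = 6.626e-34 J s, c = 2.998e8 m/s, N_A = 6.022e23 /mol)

2.4e-8 M s⁻¹

Photon energy at 424 nm: hc/λ = (6.626e-34)(2.998e8)/(424e-9) = 4.685e-19 J.
Energy delivered: (1050 W m⁻²)(10.5e-4 m²)(1026 s) = 1131 J.
Photons incident: 1131 / 4.685e-19 = 2.414e21, i.e. 2.414e21/6.022e23 = 0.004009 mol.
Fraction absorbed: 1 − 72.4/100 = 0.2760.
Photons absorbed: 0.2760 × 0.004009 = 0.001106 mol.
Product formed: 0.00523 × 0.001106 = 5.784e-6 mol.
Rate: 5.784e-6 mol / (1026 s × 0.233 L) = 2.4e-8 M s⁻¹.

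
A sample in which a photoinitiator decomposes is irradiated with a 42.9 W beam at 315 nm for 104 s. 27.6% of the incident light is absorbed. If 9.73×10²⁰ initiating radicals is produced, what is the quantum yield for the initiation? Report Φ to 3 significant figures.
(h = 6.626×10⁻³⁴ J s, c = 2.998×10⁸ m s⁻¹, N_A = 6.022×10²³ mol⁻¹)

Product: 9.73×10²⁰ / 6.022×10²³ = 0.001616 mol.
Photon energy at 315 nm: hc/λ = (6.626×10⁻³⁴)(2.998×10⁸)/(315×10⁻⁹) = 6.306×10⁻¹⁹ J.
Energy delivered: (42.9 W)(104 s) = 4462 J.
Photons incident: 4462 / 6.306×10⁻¹⁹ = 7.076×10²¹, i.e. 7.076×10²¹/6.022×10²³ = 0.01175 mol.
Photons absorbed: 0.276 × 0.01175 = 0.003243 mol.
Φ = 0.001616 mol / 0.003243 mol photons = 0.498.

Φ = 0.498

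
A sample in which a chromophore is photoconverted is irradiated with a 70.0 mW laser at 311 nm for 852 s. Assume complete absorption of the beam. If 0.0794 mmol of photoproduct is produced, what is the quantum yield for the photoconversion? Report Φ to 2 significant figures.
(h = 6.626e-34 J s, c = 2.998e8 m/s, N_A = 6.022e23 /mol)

Product: 0.0794 mmol = 7.94e-5 mol.
Photon energy at 311 nm: hc/λ = (6.626e-34)(2.998e8)/(311e-9) = 6.387e-19 J.
Energy delivered: (70.0 mW)(852 s) = 59.64 J.
Photons incident: 59.64 / 6.387e-19 = 9.338e19, i.e. 9.338e19/6.022e23 = 1.551e-4 mol.
Φ = 7.94e-5 mol / 1.551e-4 mol photons = 0.51.

Φ = 0.51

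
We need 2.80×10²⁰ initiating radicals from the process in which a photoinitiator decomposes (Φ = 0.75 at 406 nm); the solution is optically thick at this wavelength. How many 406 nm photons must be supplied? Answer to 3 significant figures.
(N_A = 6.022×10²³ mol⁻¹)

3.73×10²⁰ photons

Product: 2.80×10²⁰ / 6.022×10²³ = 4.650×10⁻⁴ mol.
Photons that must be absorbed: 4.650×10⁻⁴ / 0.75 = 6.200×10⁻⁴ mol.
Photon count: 6.200×10⁻⁴ × 6.022×10²³ = 3.73×10²⁰.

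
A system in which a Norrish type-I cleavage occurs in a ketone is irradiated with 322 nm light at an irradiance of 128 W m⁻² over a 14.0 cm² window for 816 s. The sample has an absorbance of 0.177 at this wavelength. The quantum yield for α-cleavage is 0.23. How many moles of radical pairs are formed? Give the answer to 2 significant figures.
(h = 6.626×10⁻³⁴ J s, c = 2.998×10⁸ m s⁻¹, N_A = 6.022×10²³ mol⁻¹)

3.0×10⁻⁵ mol

Photon energy at 322 nm: hc/λ = (6.626×10⁻³⁴)(2.998×10⁸)/(322×10⁻⁹) = 6.169×10⁻¹⁹ J.
Energy delivered: (128 W m⁻²)(14.0×10⁻⁴ m²)(816 s) = 146.2 J.
Photons incident: 146.2 / 6.169×10⁻¹⁹ = 2.370×10²⁰, i.e. 2.370×10²⁰/6.022×10²³ = 3.936×10⁻⁴ mol.
Fraction absorbed: 1 − 10^(−0.177) = 0.3347.
Photons absorbed: 0.3347 × 3.936×10⁻⁴ = 1.317×10⁻⁴ mol.
Product: Φ × n_abs = 0.23 × 1.317×10⁻⁴ = 3.029×10⁻⁵ mol.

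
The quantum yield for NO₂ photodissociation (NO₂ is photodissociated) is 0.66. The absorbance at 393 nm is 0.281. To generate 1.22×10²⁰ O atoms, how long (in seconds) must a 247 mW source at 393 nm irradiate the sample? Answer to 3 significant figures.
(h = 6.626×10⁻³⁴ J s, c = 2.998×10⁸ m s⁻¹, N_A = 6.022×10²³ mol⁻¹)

Product: 1.22×10²⁰ / 6.022×10²³ = 2.026×10⁻⁴ mol.
Photons that must be absorbed: 2.026×10⁻⁴ / 0.66 = 3.070×10⁻⁴ mol.
Fraction absorbed: 1 − 10^(−0.281) = 0.4764.
Incident photons needed: 3.070×10⁻⁴ / 0.4764 = 6.444×10⁻⁴ mol.
Photon energy: hc/λ = 5.055×10⁻¹⁹ J; per mole, 3.044×10⁵ J mol⁻¹.
Energy required: 6.444×10⁻⁴ × 3.044×10⁵ = 196.2 J.
Time: 196.2 J / 0.247 W = 794 s.

t ≈ 794 s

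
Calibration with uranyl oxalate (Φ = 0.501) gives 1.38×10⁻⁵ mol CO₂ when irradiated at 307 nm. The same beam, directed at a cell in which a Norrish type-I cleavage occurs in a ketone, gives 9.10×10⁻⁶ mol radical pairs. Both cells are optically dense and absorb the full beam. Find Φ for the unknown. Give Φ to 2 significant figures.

Photons absorbed by the actinometer: 1.38×10⁻⁵ / 0.501 = 2.754×10⁻⁵ mol.
Φ(unknown) = 9.10×10⁻⁶ / 2.754×10⁻⁵ = 0.33.

Φ = 0.33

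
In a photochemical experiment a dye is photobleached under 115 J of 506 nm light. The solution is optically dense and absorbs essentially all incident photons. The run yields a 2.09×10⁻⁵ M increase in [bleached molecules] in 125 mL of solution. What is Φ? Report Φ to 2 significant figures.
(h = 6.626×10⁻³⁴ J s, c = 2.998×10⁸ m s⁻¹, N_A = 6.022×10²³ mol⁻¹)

Φ = 0.0054

Product: (2.09×10⁻⁵ M)(0.125 L) = 2.613×10⁻⁶ mol.
Photon energy at 506 nm: hc/λ = (6.626×10⁻³⁴)(2.998×10⁸)/(506×10⁻⁹) = 3.926×10⁻¹⁹ J.
Photons incident: 115 / 3.926×10⁻¹⁹ = 2.929×10²⁰, i.e. 2.929×10²⁰/6.022×10²³ = 4.864×10⁻⁴ mol.
Φ = 2.613×10⁻⁶ mol / 4.864×10⁻⁴ mol photons = 0.0054.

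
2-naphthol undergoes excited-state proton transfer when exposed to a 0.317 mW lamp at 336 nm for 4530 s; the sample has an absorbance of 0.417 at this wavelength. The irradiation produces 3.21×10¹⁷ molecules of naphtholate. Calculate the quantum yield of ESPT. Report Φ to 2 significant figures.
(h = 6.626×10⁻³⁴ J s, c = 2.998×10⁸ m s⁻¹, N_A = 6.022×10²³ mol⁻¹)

Φ = 0.21

Product: 3.21×10¹⁷ / 6.022×10²³ = 5.330×10⁻⁷ mol.
Photon energy at 336 nm: hc/λ = (6.626×10⁻³⁴)(2.998×10⁸)/(336×10⁻⁹) = 5.912×10⁻¹⁹ J.
Energy delivered: (0.317 mW)(4530 s) = 1.436 J.
Photons incident: 1.436 / 5.912×10⁻¹⁹ = 2.429×10¹⁸, i.e. 2.429×10¹⁸/6.022×10²³ = 4.034×10⁻⁶ mol.
Fraction absorbed: 1 − 10^(−0.417) = 0.6172.
Photons absorbed: 0.6172 × 4.034×10⁻⁶ = 2.490×10⁻⁶ mol.
Φ = 5.330×10⁻⁷ mol / 2.490×10⁻⁶ mol photons = 0.21.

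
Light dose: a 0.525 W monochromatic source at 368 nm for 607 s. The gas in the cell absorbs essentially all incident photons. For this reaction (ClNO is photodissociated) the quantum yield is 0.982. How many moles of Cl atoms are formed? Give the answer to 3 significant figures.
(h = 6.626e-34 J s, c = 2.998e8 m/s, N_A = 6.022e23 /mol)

9.63e-4 mol

Photon energy at 368 nm: hc/λ = (6.626e-34)(2.998e8)/(368e-9) = 5.398e-19 J.
Energy delivered: (0.525 W)(607 s) = 318.7 J.
Photons incident: 318.7 / 5.398e-19 = 5.904e20, i.e. 5.904e20/6.022e23 = 9.804e-4 mol.
Product: Φ × n_abs = 0.982 × 9.804e-4 = 9.628e-4 mol.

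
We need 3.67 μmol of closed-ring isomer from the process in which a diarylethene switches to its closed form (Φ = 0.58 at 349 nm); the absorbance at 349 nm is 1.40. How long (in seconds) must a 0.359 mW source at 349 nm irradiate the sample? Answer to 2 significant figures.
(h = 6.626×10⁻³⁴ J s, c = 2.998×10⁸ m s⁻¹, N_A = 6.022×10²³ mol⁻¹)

Product: 3.67 μmol = 3.67×10⁻⁶ mol.
Photons that must be absorbed: 3.67×10⁻⁶ / 0.58 = 6.328×10⁻⁶ mol.
Fraction absorbed: 1 − 10^(−1.40) = 0.9602.
Incident photons needed: 6.328×10⁻⁶ / 0.9602 = 6.590×10⁻⁶ mol.
Photon energy: hc/λ = 5.692×10⁻¹⁹ J; per mole, 3.428×10⁵ J mol⁻¹.
Energy required: 6.590×10⁻⁶ × 3.428×10⁵ = 2.259 J.
Time: 2.259 J / 0.000359 W = 6300 s.

t ≈ 6300 s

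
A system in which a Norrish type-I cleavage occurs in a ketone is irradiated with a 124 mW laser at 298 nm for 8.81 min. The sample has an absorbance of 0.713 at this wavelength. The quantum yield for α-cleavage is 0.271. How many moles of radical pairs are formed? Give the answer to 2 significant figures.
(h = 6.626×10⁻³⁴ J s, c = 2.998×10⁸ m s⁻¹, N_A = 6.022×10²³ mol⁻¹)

Photon energy at 298 nm: hc/λ = (6.626×10⁻³⁴)(2.998×10⁸)/(298×10⁻⁹) = 6.666×10⁻¹⁹ J.
Energy delivered: (124 mW)(528.6 s) = 65.55 J.
Photons incident: 65.55 / 6.666×10⁻¹⁹ = 9.833×10¹⁹, i.e. 9.833×10¹⁹/6.022×10²³ = 1.633×10⁻⁴ mol.
Fraction absorbed: 1 − 10^(−0.713) = 0.8064.
Photons absorbed: 0.8064 × 1.633×10⁻⁴ = 1.317×10⁻⁴ mol.
Product: Φ × n_abs = 0.271 × 1.317×10⁻⁴ = 3.569×10⁻⁵ mol.

3.6×10⁻⁵ mol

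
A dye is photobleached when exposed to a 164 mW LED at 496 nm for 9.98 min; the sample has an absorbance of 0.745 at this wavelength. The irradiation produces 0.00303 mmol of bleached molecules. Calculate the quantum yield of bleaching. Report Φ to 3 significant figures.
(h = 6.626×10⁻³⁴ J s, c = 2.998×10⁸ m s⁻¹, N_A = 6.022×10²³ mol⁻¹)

Φ = 0.00907

Product: 0.00303 mmol = 3.03×10⁻⁶ mol.
Photon energy at 496 nm: hc/λ = (6.626×10⁻³⁴)(2.998×10⁸)/(496×10⁻⁹) = 4.005×10⁻¹⁹ J.
Energy delivered: (164 mW)(598.8 s) = 98.20 J.
Photons incident: 98.20 / 4.005×10⁻¹⁹ = 2.452×10²⁰, i.e. 2.452×10²⁰/6.022×10²³ = 4.072×10⁻⁴ mol.
Fraction absorbed: 1 − 10^(−0.745) = 0.8201.
Photons absorbed: 0.8201 × 4.072×10⁻⁴ = 3.339×10⁻⁴ mol.
Φ = 3.03×10⁻⁶ mol / 3.339×10⁻⁴ mol photons = 0.00907.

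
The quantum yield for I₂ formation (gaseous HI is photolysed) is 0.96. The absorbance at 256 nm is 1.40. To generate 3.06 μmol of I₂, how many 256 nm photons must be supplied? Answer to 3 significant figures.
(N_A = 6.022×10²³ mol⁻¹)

Product: 3.06 μmol = 3.06×10⁻⁶ mol.
Photons that must be absorbed: 3.06×10⁻⁶ / 0.96 = 3.188×10⁻⁶ mol.
Fraction absorbed: 1 − 10^(−1.40) = 0.9602.
Incident photons needed: 3.188×10⁻⁶ / 0.9602 = 3.320×10⁻⁶ mol.
Photon count: 3.320×10⁻⁶ × 6.022×10²³ = 2.00×10¹⁸.

2.00×10¹⁸ photons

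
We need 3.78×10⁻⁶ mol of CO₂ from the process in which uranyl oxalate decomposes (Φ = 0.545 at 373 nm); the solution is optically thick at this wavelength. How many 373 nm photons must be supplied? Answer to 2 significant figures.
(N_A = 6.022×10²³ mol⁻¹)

Photons that must be absorbed: 3.78×10⁻⁶ / 0.545 = 6.936×10⁻⁶ mol.
Photon count: 6.936×10⁻⁶ × 6.022×10²³ = 4.2×10¹⁸.

4.2×10¹⁸ photons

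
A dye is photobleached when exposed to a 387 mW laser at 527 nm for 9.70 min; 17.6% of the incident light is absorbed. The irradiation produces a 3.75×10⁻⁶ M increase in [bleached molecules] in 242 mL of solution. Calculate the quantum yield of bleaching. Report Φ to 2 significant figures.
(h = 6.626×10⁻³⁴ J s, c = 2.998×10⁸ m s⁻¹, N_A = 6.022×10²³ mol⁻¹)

Φ = 0.0052

Product: (3.75×10⁻⁶ M)(0.242 L) = 9.075×10⁻⁷ mol.
Photon energy at 527 nm: hc/λ = (6.626×10⁻³⁴)(2.998×10⁸)/(527×10⁻⁹) = 3.769×10⁻¹⁹ J.
Energy delivered: (387 mW)(582 s) = 225.2 J.
Photons incident: 225.2 / 3.769×10⁻¹⁹ = 5.975×10²⁰, i.e. 5.975×10²⁰/6.022×10²³ = 9.922×10⁻⁴ mol.
Photons absorbed: 0.176 × 9.922×10⁻⁴ = 1.746×10⁻⁴ mol.
Φ = 9.075×10⁻⁷ mol / 1.746×10⁻⁴ mol photons = 0.0052.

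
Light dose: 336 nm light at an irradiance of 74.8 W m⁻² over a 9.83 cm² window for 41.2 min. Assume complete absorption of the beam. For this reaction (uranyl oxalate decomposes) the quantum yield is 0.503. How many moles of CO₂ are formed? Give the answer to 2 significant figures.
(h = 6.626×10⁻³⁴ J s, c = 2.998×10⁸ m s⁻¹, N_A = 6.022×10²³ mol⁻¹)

Photon energy at 336 nm: hc/λ = (6.626×10⁻³⁴)(2.998×10⁸)/(336×10⁻⁹) = 5.912×10⁻¹⁹ J.
Energy delivered: (74.8 W m⁻²)(9.83×10⁻⁴ m²)(2472 s) = 181.8 J.
Photons incident: 181.8 / 5.912×10⁻¹⁹ = 3.075×10²⁰, i.e. 3.075×10²⁰/6.022×10²³ = 5.106×10⁻⁴ mol.
Product: Φ × n_abs = 0.503 × 5.106×10⁻⁴ = 2.568×10⁻⁴ mol.

2.6×10⁻⁴ mol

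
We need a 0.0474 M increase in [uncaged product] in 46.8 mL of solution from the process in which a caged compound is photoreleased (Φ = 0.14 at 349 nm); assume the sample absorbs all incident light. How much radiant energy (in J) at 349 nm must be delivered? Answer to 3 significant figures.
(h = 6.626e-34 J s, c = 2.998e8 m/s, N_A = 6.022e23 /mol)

Product: (0.0474 M)(0.0468 L) = 0.002218 mol.
Photons that must be absorbed: 0.002218 / 0.14 = 0.01584 mol.
Photon energy: hc/λ = 5.692e-19 J; per mole, 3.428e5 J mol⁻¹.
Energy required: 0.01584 × 3.428e5 = 5430 J.

5430 J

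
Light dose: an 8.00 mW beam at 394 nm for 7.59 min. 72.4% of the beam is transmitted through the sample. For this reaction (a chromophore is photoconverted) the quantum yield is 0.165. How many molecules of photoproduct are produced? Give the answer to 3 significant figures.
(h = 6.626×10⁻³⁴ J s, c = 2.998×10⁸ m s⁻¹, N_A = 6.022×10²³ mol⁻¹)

3.29×10¹⁷ molecules

Photon energy at 394 nm: hc/λ = (6.626×10⁻³⁴)(2.998×10⁸)/(394×10⁻⁹) = 5.042×10⁻¹⁹ J.
Energy delivered: (8.00 mW)(455.4 s) = 3.643 J.
Photons incident: 3.643 / 5.042×10⁻¹⁹ = 7.225×10¹⁸, i.e. 7.225×10¹⁸/6.022×10²³ = 1.200×10⁻⁵ mol.
Fraction absorbed: 1 − 72.4/100 = 0.2760.
Photons absorbed: 0.2760 × 1.200×10⁻⁵ = 3.312×10⁻⁶ mol.
Product: Φ × n_abs = 0.165 × 3.312×10⁻⁶ = 5.465×10⁻⁷ mol.
As a count: 5.465×10⁻⁷ × 6.022×10²³ = 3.29×10¹⁷.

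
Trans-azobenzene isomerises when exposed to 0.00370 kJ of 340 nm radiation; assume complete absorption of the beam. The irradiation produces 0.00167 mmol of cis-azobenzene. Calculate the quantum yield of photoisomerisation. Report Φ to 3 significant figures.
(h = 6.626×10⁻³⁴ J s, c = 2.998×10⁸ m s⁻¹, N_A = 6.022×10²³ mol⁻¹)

Product: 0.00167 mmol = 1.67×10⁻⁶ mol.
Photon energy at 340 nm: hc/λ = (6.626×10⁻³⁴)(2.998×10⁸)/(340×10⁻⁹) = 5.843×10⁻¹⁹ J.
Incident energy: 0.00370 kJ = 3.70 J.
Photons incident: 3.70 / 5.843×10⁻¹⁹ = 6.332×10¹⁸, i.e. 6.332×10¹⁸/6.022×10²³ = 1.051×10⁻⁵ mol.
Φ = 1.67×10⁻⁶ mol / 1.051×10⁻⁵ mol photons = 0.159.

Φ = 0.159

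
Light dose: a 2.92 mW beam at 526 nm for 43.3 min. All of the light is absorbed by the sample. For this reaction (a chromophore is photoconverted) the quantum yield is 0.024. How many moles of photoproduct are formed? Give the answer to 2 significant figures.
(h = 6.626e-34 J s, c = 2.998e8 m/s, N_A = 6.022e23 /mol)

8.0e-7 mol

Photon energy at 526 nm: hc/λ = (6.626e-34)(2.998e8)/(526e-9) = 3.777e-19 J.
Energy delivered: (2.92 mW)(2598 s) = 7.586 J.
Photons incident: 7.586 / 3.777e-19 = 2.008e19, i.e. 2.008e19/6.022e23 = 3.334e-5 mol.
Product: Φ × n_abs = 0.024 × 3.334e-5 = 8.002e-7 mol.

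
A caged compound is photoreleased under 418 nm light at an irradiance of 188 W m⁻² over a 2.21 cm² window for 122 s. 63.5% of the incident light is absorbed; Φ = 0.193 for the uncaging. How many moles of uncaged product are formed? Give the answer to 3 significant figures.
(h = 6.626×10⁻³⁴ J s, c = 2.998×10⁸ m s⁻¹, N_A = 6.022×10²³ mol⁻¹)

2.17×10⁻⁶ mol

Photon energy at 418 nm: hc/λ = (6.626×10⁻³⁴)(2.998×10⁸)/(418×10⁻⁹) = 4.752×10⁻¹⁹ J.
Energy delivered: (188 W m⁻²)(2.21×10⁻⁴ m²)(122 s) = 5.069 J.
Photons incident: 5.069 / 4.752×10⁻¹⁹ = 1.067×10¹⁹, i.e. 1.067×10¹⁹/6.022×10²³ = 1.772×10⁻⁵ mol.
Photons absorbed: 0.635 × 1.772×10⁻⁵ = 1.125×10⁻⁵ mol.
Product: Φ × n_abs = 0.193 × 1.125×10⁻⁵ = 2.171×10⁻⁶ mol.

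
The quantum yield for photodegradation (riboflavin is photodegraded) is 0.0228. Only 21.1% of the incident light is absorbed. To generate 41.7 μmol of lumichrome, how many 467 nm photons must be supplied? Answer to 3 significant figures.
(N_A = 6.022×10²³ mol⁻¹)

5.22×10²¹ photons

Product: 41.7 μmol = 4.17×10⁻⁵ mol.
Photons that must be absorbed: 4.17×10⁻⁵ / 0.0228 = 0.001829 mol.
Incident photons needed: 0.001829 / 0.211 = 0.008668 mol.
Photon count: 0.008668 × 6.022×10²³ = 5.22×10²¹.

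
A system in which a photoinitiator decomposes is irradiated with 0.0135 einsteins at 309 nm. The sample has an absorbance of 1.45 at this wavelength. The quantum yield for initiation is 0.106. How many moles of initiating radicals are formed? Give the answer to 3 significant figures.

0.00138 mol

Fraction absorbed: 1 − 10^(−1.45) = 0.9645.
Photons absorbed: 0.9645 × 0.0135 = 0.01302 mol.
Product: Φ × n_abs = 0.106 × 0.01302 = 0.001380 mol.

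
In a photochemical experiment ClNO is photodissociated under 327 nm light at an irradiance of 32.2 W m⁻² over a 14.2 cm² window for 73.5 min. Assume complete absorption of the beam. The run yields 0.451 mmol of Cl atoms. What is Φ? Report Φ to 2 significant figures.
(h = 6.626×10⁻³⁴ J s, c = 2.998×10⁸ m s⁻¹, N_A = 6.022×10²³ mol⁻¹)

Φ = 0.82

Product: 0.451 mmol = 4.51×10⁻⁴ mol.
Photon energy at 327 nm: hc/λ = (6.626×10⁻³⁴)(2.998×10⁸)/(327×10⁻⁹) = 6.075×10⁻¹⁹ J.
Energy delivered: (32.2 W m⁻²)(14.2×10⁻⁴ m²)(4410 s) = 201.6 J.
Photons incident: 201.6 / 6.075×10⁻¹⁹ = 3.319×10²⁰, i.e. 3.319×10²⁰/6.022×10²³ = 5.511×10⁻⁴ mol.
Φ = 4.51×10⁻⁴ mol / 5.511×10⁻⁴ mol photons = 0.82.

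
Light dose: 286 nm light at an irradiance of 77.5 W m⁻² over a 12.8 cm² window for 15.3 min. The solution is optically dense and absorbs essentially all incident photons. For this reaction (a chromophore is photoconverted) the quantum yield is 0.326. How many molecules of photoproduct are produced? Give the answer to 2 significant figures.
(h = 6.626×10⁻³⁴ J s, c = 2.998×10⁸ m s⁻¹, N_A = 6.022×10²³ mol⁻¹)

Photon energy at 286 nm: hc/λ = (6.626×10⁻³⁴)(2.998×10⁸)/(286×10⁻⁹) = 6.946×10⁻¹⁹ J.
Energy delivered: (77.5 W m⁻²)(12.8×10⁻⁴ m²)(918 s) = 91.07 J.
Photons incident: 91.07 / 6.946×10⁻¹⁹ = 1.311×10²⁰, i.e. 1.311×10²⁰/6.022×10²³ = 2.177×10⁻⁴ mol.
Product: Φ × n_abs = 0.326 × 2.177×10⁻⁴ = 7.097×10⁻⁵ mol.
As a count: 7.097×10⁻⁵ × 6.022×10²³ = 4.3×10¹⁹.

4.3×10¹⁹ molecules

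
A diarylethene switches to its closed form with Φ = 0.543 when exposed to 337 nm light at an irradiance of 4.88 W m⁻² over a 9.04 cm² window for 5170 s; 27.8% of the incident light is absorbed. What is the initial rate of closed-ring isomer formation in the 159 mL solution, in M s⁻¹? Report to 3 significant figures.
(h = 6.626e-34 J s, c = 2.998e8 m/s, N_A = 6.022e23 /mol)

Photon energy at 337 nm: hc/λ = (6.626e-34)(2.998e8)/(337e-9) = 5.895e-19 J.
Energy delivered: (4.88 W m⁻²)(9.04e-4 m²)(5170 s) = 22.81 J.
Photons incident: 22.81 / 5.895e-19 = 3.869e19, i.e. 3.869e19/6.022e23 = 6.425e-5 mol.
Photons absorbed: 0.278 × 6.425e-5 = 1.786e-5 mol.
Product formed: 0.543 × 1.786e-5 = 9.698e-6 mol.
Rate: 9.698e-6 mol / (5170 s × 0.159 L) = 1.18e-8 M s⁻¹.

1.18e-8 M s⁻¹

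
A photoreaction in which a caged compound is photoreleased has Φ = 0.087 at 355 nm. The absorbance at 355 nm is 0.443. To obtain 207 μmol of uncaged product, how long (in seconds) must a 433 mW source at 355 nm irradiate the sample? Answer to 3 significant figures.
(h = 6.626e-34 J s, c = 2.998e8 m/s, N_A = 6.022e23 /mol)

t ≈ 2900 s

Product: 207 μmol = 2.07e-4 mol.
Photons that must be absorbed: 2.07e-4 / 0.087 = 0.002379 mol.
Fraction absorbed: 1 − 10^(−0.443) = 0.6394.
Incident photons needed: 0.002379 / 0.6394 = 0.003721 mol.
Photon energy: hc/λ = 5.596e-19 J; per mole, 3.370e5 J mol⁻¹.
Energy required: 0.003721 × 3.370e5 = 1254 J.
Time: 1254 J / 0.433 W = 2900 s.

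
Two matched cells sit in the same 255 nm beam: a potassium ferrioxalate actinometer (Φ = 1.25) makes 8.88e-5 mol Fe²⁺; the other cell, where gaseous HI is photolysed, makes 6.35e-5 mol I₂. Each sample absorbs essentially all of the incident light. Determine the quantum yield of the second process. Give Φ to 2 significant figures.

Photons absorbed by the actinometer: 8.88e-5 / 1.25 = 7.104e-5 mol.
Φ(unknown) = 6.35e-5 / 7.104e-5 = 0.89.

Φ = 0.89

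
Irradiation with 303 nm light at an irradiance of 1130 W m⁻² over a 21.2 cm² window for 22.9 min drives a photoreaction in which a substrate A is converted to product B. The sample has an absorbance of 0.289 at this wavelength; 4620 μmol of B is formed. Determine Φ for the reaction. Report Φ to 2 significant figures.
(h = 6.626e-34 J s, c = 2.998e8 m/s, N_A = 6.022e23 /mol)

Product: 4620 μmol = 0.00462 mol.
Photon energy at 303 nm: hc/λ = (6.626e-34)(2.998e8)/(303e-9) = 6.556e-19 J.
Energy delivered: (1130 W m⁻²)(21.2e-4 m²)(1374 s) = 3292 J.
Photons incident: 3292 / 6.556e-19 = 5.021e21, i.e. 5.021e21/6.022e23 = 0.008338 mol.
Fraction absorbed: 1 − 10^(−0.289) = 0.4860.
Photons absorbed: 0.4860 × 0.008338 = 0.004052 mol.
Φ = 0.00462 mol / 0.004052 mol photons = 1.1.

Φ = 1.1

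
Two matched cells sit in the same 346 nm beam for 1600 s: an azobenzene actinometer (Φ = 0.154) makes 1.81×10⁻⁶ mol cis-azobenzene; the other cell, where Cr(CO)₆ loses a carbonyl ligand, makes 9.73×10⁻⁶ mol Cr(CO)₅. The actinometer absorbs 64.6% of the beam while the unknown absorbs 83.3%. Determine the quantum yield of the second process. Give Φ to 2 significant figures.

Photons absorbed by the actinometer: 1.81×10⁻⁶ / 0.154 = 1.175×10⁻⁵ mol.
Incident flux: 1.175×10⁻⁵ / 0.646 = 1.819×10⁻⁵ einstein.
Absorbed by unknown: 0.833 × 1.819×10⁻⁵ = 1.515×10⁻⁵ mol.
Φ(unknown) = 9.73×10⁻⁶ / 1.515×10⁻⁵ = 0.64.

Φ = 0.64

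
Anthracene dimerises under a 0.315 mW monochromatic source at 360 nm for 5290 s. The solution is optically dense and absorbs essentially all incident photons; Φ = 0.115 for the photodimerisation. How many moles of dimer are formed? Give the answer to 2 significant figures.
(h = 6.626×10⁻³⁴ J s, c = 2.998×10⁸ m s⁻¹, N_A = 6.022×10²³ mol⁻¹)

5.8×10⁻⁷ mol

Photon energy at 360 nm: hc/λ = (6.626×10⁻³⁴)(2.998×10⁸)/(360×10⁻⁹) = 5.518×10⁻¹⁹ J.
Energy delivered: (0.315 mW)(5290 s) = 1.666 J.
Photons incident: 1.666 / 5.518×10⁻¹⁹ = 3.019×10¹⁸, i.e. 3.019×10¹⁸/6.022×10²³ = 5.013×10⁻⁶ mol.
Product: Φ × n_abs = 0.115 × 5.013×10⁻⁶ = 5.765×10⁻⁷ mol.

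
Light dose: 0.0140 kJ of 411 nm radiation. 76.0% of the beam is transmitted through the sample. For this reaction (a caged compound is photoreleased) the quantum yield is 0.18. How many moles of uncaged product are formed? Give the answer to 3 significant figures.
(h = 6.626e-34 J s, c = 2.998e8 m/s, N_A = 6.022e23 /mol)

2.08e-6 mol

Photon energy at 411 nm: hc/λ = (6.626e-34)(2.998e8)/(411e-9) = 4.833e-19 J.
Incident energy: 0.0140 kJ = 14.0 J.
Photons incident: 14.0 / 4.833e-19 = 2.897e19, i.e. 2.897e19/6.022e23 = 4.811e-5 mol.
Fraction absorbed: 1 − 76.0/100 = 0.2400.
Photons absorbed: 0.2400 × 4.811e-5 = 1.155e-5 mol.
Product: Φ × n_abs = 0.18 × 1.155e-5 = 2.079e-6 mol.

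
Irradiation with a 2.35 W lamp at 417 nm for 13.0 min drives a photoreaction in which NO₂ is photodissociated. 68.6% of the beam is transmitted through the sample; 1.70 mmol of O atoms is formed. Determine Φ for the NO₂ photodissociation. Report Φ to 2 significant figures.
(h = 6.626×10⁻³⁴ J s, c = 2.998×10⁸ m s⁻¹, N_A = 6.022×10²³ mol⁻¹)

Φ = 0.85

Product: 1.70 mmol = 0.00170 mol.
Photon energy at 417 nm: hc/λ = (6.626×10⁻³⁴)(2.998×10⁸)/(417×10⁻⁹) = 4.764×10⁻¹⁹ J.
Energy delivered: (2.35 W)(780 s) = 1833 J.
Photons incident: 1833 / 4.764×10⁻¹⁹ = 3.848×10²¹, i.e. 3.848×10²¹/6.022×10²³ = 0.006390 mol.
Fraction absorbed: 1 − 68.6/100 = 0.3140.
Photons absorbed: 0.3140 × 0.006390 = 0.002006 mol.
Φ = 0.00170 mol / 0.002006 mol photons = 0.85.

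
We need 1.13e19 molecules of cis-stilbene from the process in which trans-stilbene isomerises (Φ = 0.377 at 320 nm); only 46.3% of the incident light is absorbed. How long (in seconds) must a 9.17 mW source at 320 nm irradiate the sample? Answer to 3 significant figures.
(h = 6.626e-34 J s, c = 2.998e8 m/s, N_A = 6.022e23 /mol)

t ≈ 4380 s

Product: 1.13e19 / 6.022e23 = 1.876e-5 mol.
Photons that must be absorbed: 1.876e-5 / 0.377 = 4.976e-5 mol.
Incident photons needed: 4.976e-5 / 0.463 = 1.075e-4 mol.
Photon energy: hc/λ = 6.208e-19 J; per mole, 3.738e5 J mol⁻¹.
Energy required: 1.075e-4 × 3.738e5 = 40.18 J.
Time: 40.18 J / 0.00917 W = 4380 s.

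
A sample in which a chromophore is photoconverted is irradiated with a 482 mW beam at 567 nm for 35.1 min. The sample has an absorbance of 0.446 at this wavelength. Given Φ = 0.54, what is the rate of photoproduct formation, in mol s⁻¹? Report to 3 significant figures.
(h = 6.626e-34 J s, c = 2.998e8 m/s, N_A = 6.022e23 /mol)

Photon energy at 567 nm: hc/λ = (6.626e-34)(2.998e8)/(567e-9) = 3.503e-19 J.
Energy delivered: (482 mW)(2106 s) = 1015 J.
Photons incident: 1015 / 3.503e-19 = 2.898e21, i.e. 2.898e21/6.022e23 = 0.004812 mol.
Fraction absorbed: 1 − 10^(−0.446) = 0.6419.
Photons absorbed: 0.6419 × 0.004812 = 0.003089 mol.
Product formed: 0.54 × 0.003089 = 0.001668 mol.
Rate: 0.001668 / 2106 s = 7.92e-7 mol s⁻¹.

7.92e-7 mol s⁻¹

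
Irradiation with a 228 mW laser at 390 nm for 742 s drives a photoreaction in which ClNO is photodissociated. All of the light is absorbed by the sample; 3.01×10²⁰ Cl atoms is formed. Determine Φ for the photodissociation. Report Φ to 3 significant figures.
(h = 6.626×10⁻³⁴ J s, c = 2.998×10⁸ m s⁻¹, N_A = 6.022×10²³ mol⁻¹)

Φ = 0.906

Product: 3.01×10²⁰ / 6.022×10²³ = 4.998×10⁻⁴ mol.
Photon energy at 390 nm: hc/λ = (6.626×10⁻³⁴)(2.998×10⁸)/(390×10⁻⁹) = 5.094×10⁻¹⁹ J.
Energy delivered: (228 mW)(742 s) = 169.2 J.
Photons incident: 169.2 / 5.094×10⁻¹⁹ = 3.322×10²⁰, i.e. 3.322×10²⁰/6.022×10²³ = 5.516×10⁻⁴ mol.
Φ = 4.998×10⁻⁴ mol / 5.516×10⁻⁴ mol photons = 0.906.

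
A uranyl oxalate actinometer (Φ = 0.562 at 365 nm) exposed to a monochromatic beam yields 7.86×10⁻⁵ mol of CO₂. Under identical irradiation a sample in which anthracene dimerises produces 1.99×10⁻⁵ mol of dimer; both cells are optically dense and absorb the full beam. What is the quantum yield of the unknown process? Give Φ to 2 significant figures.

Photons absorbed by the actinometer: 7.86×10⁻⁵ / 0.562 = 1.399×10⁻⁴ mol.
Φ(unknown) = 1.99×10⁻⁵ / 1.399×10⁻⁴ = 0.14.

Φ = 0.14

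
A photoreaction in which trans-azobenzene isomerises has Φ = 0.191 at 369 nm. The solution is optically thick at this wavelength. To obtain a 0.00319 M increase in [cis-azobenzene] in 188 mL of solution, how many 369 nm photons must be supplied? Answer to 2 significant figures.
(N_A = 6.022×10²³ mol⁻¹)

1.9×10²¹ photons

Product: (0.00319 M)(0.188 L) = 5.997×10⁻⁴ mol.
Photons that must be absorbed: 5.997×10⁻⁴ / 0.191 = 0.003140 mol.
Photon count: 0.003140 × 6.022×10²³ = 1.9×10²¹.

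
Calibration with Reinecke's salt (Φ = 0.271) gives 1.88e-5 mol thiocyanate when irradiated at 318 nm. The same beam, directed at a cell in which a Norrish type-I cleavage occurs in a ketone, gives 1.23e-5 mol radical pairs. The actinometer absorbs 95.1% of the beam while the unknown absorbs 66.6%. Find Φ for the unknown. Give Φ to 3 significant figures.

Photons absorbed by the actinometer: 1.88e-5 / 0.271 = 6.937e-5 mol.
Incident flux: 6.937e-5 / 0.951 = 7.294e-5 einstein.
Absorbed by unknown: 0.666 × 7.294e-5 = 4.858e-5 mol.
Φ(unknown) = 1.23e-5 / 4.858e-5 = 0.253.

Φ = 0.253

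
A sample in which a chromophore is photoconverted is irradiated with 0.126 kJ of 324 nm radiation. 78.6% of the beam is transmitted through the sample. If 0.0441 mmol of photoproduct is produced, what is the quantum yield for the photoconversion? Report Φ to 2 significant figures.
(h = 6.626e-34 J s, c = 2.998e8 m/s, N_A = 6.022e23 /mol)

Φ = 0.60

Product: 0.0441 mmol = 4.41e-5 mol.
Photon energy at 324 nm: hc/λ = (6.626e-34)(2.998e8)/(324e-9) = 6.131e-19 J.
Incident energy: 0.126 kJ = 126 J.
Photons incident: 126 / 6.131e-19 = 2.055e20, i.e. 2.055e20/6.022e23 = 3.412e-4 mol.
Fraction absorbed: 1 − 78.6/100 = 0.2140.
Photons absorbed: 0.2140 × 3.412e-4 = 7.302e-5 mol.
Φ = 4.41e-5 mol / 7.302e-5 mol photons = 0.60.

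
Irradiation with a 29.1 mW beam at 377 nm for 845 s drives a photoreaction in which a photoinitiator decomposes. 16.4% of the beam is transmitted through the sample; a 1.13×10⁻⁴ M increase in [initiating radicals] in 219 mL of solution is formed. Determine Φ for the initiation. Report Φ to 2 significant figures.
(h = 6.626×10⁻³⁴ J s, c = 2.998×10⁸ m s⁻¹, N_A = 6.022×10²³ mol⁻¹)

Φ = 0.38

Product: (1.13×10⁻⁴ M)(0.219 L) = 2.475×10⁻⁵ mol.
Photon energy at 377 nm: hc/λ = (6.626×10⁻³⁴)(2.998×10⁸)/(377×10⁻⁹) = 5.269×10⁻¹⁹ J.
Energy delivered: (29.1 mW)(845 s) = 24.59 J.
Photons incident: 24.59 / 5.269×10⁻¹⁹ = 4.667×10¹⁹, i.e. 4.667×10¹⁹/6.022×10²³ = 7.750×10⁻⁵ mol.
Fraction absorbed: 1 − 16.4/100 = 0.8360.
Photons absorbed: 0.8360 × 7.750×10⁻⁵ = 6.479×10⁻⁵ mol.
Φ = 2.475×10⁻⁵ mol / 6.479×10⁻⁵ mol photons = 0.38.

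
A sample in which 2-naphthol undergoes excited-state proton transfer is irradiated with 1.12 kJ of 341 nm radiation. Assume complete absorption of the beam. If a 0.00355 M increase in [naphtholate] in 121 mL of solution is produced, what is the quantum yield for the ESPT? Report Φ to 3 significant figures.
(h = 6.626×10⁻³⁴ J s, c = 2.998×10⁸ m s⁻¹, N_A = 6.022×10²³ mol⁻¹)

Φ = 0.135

Product: (0.00355 M)(0.121 L) = 4.296×10⁻⁴ mol.
Photon energy at 341 nm: hc/λ = (6.626×10⁻³⁴)(2.998×10⁸)/(341×10⁻⁹) = 5.825×10⁻¹⁹ J.
Incident energy: 1.12 kJ = 1120 J.
Photons incident: 1120 / 5.825×10⁻¹⁹ = 1.923×10²¹, i.e. 1.923×10²¹/6.022×10²³ = 0.003193 mol.
Φ = 4.296×10⁻⁴ mol / 0.003193 mol photons = 0.135.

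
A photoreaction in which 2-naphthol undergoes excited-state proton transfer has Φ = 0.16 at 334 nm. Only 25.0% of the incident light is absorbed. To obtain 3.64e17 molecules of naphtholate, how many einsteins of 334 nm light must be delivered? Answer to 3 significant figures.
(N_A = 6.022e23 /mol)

Product: 3.64e17 / 6.022e23 = 6.045e-7 mol.
Photons that must be absorbed: 6.045e-7 / 0.16 = 3.778e-6 mol.
Incident photons needed: 3.778e-6 / 0.250 = 1.511e-5 mol.

1.51e-5 einstein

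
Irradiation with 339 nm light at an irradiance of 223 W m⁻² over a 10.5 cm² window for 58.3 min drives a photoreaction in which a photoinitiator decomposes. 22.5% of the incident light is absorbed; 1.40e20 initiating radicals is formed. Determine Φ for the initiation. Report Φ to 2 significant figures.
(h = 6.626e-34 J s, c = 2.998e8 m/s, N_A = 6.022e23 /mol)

Φ = 0.45

Product: 1.40e20 / 6.022e23 = 2.325e-4 mol.
Photon energy at 339 nm: hc/λ = (6.626e-34)(2.998e8)/(339e-9) = 5.860e-19 J.
Energy delivered: (223 W m⁻²)(10.5e-4 m²)(3498 s) = 819.1 J.
Photons incident: 819.1 / 5.860e-19 = 1.398e21, i.e. 1.398e21/6.022e23 = 0.002321 mol.
Photons absorbed: 0.225 × 0.002321 = 5.222e-4 mol.
Φ = 2.325e-4 mol / 5.222e-4 mol photons = 0.45.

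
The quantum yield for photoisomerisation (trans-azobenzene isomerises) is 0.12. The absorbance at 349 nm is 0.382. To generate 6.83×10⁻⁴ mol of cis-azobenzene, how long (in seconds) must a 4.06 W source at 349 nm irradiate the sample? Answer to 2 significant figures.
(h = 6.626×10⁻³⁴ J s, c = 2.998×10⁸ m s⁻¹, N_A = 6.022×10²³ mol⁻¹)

Photons that must be absorbed: 6.83×10⁻⁴ / 0.12 = 0.005692 mol.
Fraction absorbed: 1 − 10^(−0.382) = 0.5850.
Incident photons needed: 0.005692 / 0.5850 = 0.009730 mol.
Photon energy: hc/λ = 5.692×10⁻¹⁹ J; per mole, 3.428×10⁵ J mol⁻¹.
Energy required: 0.009730 × 3.428×10⁵ = 3335 J.
Time: 3335 J / 4.06 W = 820 s.

t ≈ 820 s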